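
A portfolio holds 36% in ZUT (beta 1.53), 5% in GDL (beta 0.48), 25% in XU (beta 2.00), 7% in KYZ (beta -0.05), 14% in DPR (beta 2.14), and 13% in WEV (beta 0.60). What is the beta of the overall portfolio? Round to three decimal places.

1.449

β_P = Σ w_i β_i = 0.36×1.53 + 0.05×0.48 + 0.25×2.00 + 0.07×-0.05 + 0.14×2.14 + 0.13×0.60 = 1.4489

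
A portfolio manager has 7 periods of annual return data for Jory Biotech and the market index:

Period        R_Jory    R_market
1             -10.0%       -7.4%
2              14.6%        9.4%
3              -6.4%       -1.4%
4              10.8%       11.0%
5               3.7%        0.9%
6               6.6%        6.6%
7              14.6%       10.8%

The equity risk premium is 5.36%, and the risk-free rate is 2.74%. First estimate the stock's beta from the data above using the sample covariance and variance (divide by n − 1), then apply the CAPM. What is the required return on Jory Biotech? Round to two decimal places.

9.88%

Mean R_i = (-10.0 + 14.6 − 6.4 + 10.8 + 3.7 + 6.6 + 14.6) / 7 = 4.8429%
Mean R_m = (-7.4 + 9.4 − 1.4 + 11.0 + 0.9 + 6.6 + 10.8) / 7 = 4.2714%
Σ(R_i − R̄_i)(R_m − R̄_m) = 398.7686  ⇒  Cov = 398.7686 / 6 = 66.4614
Σ(R_m − R̄_m)² = 299.3743  ⇒  Var(R_m) = 299.3743 / 6 = 49.8957
β = Cov / Var(R_m) = 66.4614 / 49.8957 = 1.3320
E(R) = R_f + β × MRP = 2.74% + 1.3320 × 5.36% = 9.88%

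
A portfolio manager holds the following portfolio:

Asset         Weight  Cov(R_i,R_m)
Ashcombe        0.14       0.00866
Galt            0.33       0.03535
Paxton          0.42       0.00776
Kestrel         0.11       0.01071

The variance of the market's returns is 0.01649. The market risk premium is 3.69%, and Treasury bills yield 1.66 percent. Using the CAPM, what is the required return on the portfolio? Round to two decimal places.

5.53%

β_Ashcombe = 0.00866 / 0.01649 = 0.5252
β_Galt = 0.03535 / 0.01649 = 2.1437
β_Paxton = 0.00776 / 0.01649 = 0.4706
β_Kestrel = 0.01071 / 0.01649 = 0.6495
β_P = Σ w_i β_i = 0.14×0.5252 + 0.33×2.1437 + 0.42×0.4706 + 0.11×0.6495 = 1.0500
E(R_P) = R_f + β_P × MRP = 1.66% + 1.0500 × 3.69% = 5.53%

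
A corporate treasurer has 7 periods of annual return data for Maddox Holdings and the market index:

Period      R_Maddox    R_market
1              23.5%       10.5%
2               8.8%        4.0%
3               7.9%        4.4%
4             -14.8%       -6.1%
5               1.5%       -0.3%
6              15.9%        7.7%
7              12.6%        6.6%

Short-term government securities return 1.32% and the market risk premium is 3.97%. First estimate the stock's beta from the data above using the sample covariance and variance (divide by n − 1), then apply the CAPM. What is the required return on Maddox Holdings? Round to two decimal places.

Mean R_i = (23.5 + 8.8 + 7.9 − 14.8 + 1.5 + 15.9 + 12.6) / 7 = 7.9143%
Mean R_m = (10.5 + 4.0 + 4.4 − 6.1 − 0.3 + 7.7 + 6.6) / 7 = 3.8286%
Σ(R_i − R̄_i)(R_m − R̄_m) = 400.0271  ⇒  Cov = 400.0271 / 6 = 66.6712
Σ(R_m − R̄_m)² = 183.1543  ⇒  Var(R_m) = 183.1543 / 6 = 30.5257
β = Cov / Var(R_m) = 66.6712 / 30.5257 = 2.1841
E(R) = R_f + β × MRP = 1.32% + 2.1841 × 3.97% = 9.99%

9.99%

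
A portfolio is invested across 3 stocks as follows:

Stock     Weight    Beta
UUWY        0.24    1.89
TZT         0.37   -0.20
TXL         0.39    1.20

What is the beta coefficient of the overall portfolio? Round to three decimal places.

β_P = Σ w_i β_i = 0.24×1.89 + 0.37×-0.20 + 0.39×1.20 = 0.8476

0.848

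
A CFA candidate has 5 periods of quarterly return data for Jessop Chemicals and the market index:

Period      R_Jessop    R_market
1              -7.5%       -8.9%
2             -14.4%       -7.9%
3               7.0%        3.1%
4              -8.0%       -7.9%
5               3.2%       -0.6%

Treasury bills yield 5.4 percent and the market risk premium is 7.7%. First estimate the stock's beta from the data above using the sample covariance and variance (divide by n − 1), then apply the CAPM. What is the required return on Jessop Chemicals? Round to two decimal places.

17.14%

Mean R_i = (-7.5 − 14.4 + 7.0 − 8.0 + 3.2) / 5 = -3.9400%
Mean R_m = (-8.9 − 7.9 + 3.1 − 7.9 − 0.6) / 5 = -4.4400%
Σ(R_i − R̄_i)(R_m − R̄_m) = 176.0220  ⇒  Cov = 176.0220 / 4 = 44.0055
Σ(R_m − R̄_m)² = 115.4320  ⇒  Var(R_m) = 115.4320 / 4 = 28.8580
β = Cov / Var(R_m) = 44.0055 / 28.8580 = 1.5249
E(R) = R_f + β × MRP = 5.4% + 1.5249 × 7.7% = 17.14%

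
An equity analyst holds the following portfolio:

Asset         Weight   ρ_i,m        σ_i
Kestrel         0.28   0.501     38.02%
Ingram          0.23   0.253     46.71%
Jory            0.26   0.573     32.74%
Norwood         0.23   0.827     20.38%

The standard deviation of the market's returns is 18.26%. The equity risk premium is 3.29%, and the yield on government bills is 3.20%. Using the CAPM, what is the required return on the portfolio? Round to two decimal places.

β_Kestrel = 0.501 × 38.02% / 18.26% = 1.0432
β_Ingram = 0.253 × 46.71% / 18.26% = 0.6472
β_Jory = 0.573 × 32.74% / 18.26% = 1.0274
β_Norwood = 0.827 × 20.38% / 18.26% = 0.9230
β_P = Σ w_i β_i = 0.28×1.0432 + 0.23×0.6472 + 0.26×1.0274 + 0.23×0.9230 = 0.9204
E(R_P) = R_f + β_P × MRP = 3.20% + 0.9204 × 3.29% = 6.23%

6.23%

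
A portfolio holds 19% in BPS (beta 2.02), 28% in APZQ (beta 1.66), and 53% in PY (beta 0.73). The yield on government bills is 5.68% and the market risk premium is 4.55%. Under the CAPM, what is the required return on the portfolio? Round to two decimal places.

β_P = Σ w_i β_i = 0.19×2.02 + 0.28×1.66 + 0.53×0.73 = 1.2355
E(R_P) = R_f + β_P × MRP = 5.68% + 1.2355 × 4.55% = 11.30%

11.30%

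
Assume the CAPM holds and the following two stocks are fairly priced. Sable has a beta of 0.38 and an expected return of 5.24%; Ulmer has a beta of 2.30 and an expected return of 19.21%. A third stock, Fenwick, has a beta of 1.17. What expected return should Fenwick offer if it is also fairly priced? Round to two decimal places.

10.99%

MRP (SML slope) = (19.21% − 5.24%) / (2.30 − 0.38) = 13.97% / 1.92 = 7.2760%
R_f (intercept) = 5.24% − 0.38 × 7.2760% = 2.4751%
E(R_Fenwick) = R_f + β × MRP = 2.4751% + 1.17 × 7.2760% = 10.99%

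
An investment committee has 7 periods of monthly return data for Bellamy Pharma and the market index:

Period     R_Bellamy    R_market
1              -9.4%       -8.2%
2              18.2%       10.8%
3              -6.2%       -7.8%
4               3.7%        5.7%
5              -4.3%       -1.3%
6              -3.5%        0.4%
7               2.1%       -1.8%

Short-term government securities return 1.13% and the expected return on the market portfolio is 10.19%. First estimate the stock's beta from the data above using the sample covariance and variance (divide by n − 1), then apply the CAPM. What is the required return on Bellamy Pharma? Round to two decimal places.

12.19%

Mean R_i = (-9.4 + 18.2 − 6.2 + 3.7 − 4.3 − 3.5 + 2.1) / 7 = 0.0857%
Mean R_m = (-8.2 + 10.8 − 7.8 + 5.7 − 1.3 + 0.4 − 1.8) / 7 = -0.3143%
Σ(R_i − R̄_i)(R_m − R̄_m) = 343.6886  ⇒  Cov = 343.6886 / 6 = 57.2814
Σ(R_m − R̄_m)² = 281.6086  ⇒  Var(R_m) = 281.6086 / 6 = 46.9348
β = Cov / Var(R_m) = 57.2814 / 46.9348 = 1.2204
MRP = 10.19% − 1.13% = 9.06%
E(R) = R_f + β × MRP = 1.13% + 1.2204 × 9.06% = 12.19%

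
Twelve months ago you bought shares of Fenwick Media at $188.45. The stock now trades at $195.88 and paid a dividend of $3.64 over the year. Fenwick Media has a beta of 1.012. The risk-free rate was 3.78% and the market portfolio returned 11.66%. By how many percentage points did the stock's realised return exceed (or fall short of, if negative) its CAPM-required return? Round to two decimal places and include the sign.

-5.88%

Realised HPR = (P1 + D1 − P0) / P0 = (195.88 + 3.64 − 188.45) / 188.45 = 11.07 / 188.45 = 5.8742%
MRP = 11.66% − 3.78% = 7.88%
CAPM required = R_f + β·MRP = 3.78% + 1.012 × 7.88% = 11.75456%
α = realised − required = 5.8742% − 11.75456% = -5.88%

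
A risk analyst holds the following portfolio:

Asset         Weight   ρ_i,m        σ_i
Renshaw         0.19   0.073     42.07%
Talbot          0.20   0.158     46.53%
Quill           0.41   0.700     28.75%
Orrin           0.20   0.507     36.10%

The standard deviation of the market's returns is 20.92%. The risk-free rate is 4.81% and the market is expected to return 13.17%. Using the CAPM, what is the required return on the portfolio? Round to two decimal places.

10.39%

β_Renshaw = 0.073 × 42.07% / 20.92% = 0.1468
β_Talbot = 0.158 × 46.53% / 20.92% = 0.3514
β_Quill = 0.700 × 28.75% / 20.92% = 0.9620
β_Orrin = 0.507 × 36.10% / 20.92% = 0.8749
β_P = Σ w_i β_i = 0.19×0.1468 + 0.20×0.3514 + 0.41×0.9620 + 0.20×0.8749 = 0.6676
MRP = 13.17% − 4.81% = 8.36%
E(R_P) = R_f + β_P × MRP = 4.81% + 0.6676 × 8.36% = 10.39%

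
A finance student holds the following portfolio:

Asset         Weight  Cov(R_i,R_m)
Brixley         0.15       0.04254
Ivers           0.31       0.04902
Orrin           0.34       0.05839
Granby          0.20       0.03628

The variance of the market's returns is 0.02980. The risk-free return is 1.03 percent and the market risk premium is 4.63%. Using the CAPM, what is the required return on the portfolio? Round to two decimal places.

β_Brixley = 0.04254 / 0.02980 = 1.4275
β_Ivers = 0.04902 / 0.02980 = 1.6450
β_Orrin = 0.05839 / 0.02980 = 1.9594
β_Granby = 0.03628 / 0.02980 = 1.2174
β_P = Σ w_i β_i = 0.15×1.4275 + 0.31×1.6450 + 0.34×1.9594 + 0.20×1.2174 = 1.6338
E(R_P) = R_f + β_P × MRP = 1.03% + 1.6338 × 4.63% = 8.59%

8.59%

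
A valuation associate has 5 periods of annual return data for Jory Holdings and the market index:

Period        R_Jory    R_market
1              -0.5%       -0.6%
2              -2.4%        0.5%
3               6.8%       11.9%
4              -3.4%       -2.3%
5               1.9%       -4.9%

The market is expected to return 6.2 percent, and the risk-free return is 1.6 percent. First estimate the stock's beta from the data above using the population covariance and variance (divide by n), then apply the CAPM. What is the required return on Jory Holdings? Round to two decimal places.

3.70%

Mean R_i = (-0.5 − 2.4 + 6.8 − 3.4 + 1.9) / 5 = 0.4800%
Mean R_m = (-0.6 + 0.5 + 11.9 − 2.3 − 4.9) / 5 = 0.9200%
Σ(R_i − R̄_i)(R_m − R̄_m) = 76.3220  ⇒  Cov = 76.3220 / 5 = 15.2644
Σ(R_m − R̄_m)² = 167.2880  ⇒  Var(R_m) = 167.2880 / 5 = 33.4576
β = Cov / Var(R_m) = 15.2644 / 33.4576 = 0.4562
MRP = 6.2% − 1.6% = 4.60%
E(R) = R_f + β × MRP = 1.6% + 0.4562 × 4.6% = 3.70%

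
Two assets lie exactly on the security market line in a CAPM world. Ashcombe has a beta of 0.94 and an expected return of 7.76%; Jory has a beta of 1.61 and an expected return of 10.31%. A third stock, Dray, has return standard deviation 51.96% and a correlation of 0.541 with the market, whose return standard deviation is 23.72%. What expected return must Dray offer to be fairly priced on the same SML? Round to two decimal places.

MRP = (10.31% − 7.76%) / (1.61 − 0.94) = 3.8060%
R_f = 7.76% − 0.94 × 3.8060% = 4.1824%
β_Dray = ρ·σ_i/σ_m = 0.541 × 51.96 / 23.72 = 1.1851
E(R_Dray) = R_f + β × MRP = 4.1824% + 1.1851 × 3.8060% = 8.69%

8.69%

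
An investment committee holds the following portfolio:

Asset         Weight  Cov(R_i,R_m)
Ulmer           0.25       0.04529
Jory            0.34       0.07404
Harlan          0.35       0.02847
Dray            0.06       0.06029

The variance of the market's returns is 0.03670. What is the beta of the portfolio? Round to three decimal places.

β_Ulmer = 0.04529 / 0.03670 = 1.2341
β_Jory = 0.07404 / 0.03670 = 2.0174
β_Harlan = 0.02847 / 0.03670 = 0.7757
β_Dray = 0.06029 / 0.03670 = 1.6428
β_P = Σ w_i β_i = 0.25×1.2341 + 0.34×2.0174 + 0.35×0.7757 + 0.06×1.6428 = 1.3645

1.365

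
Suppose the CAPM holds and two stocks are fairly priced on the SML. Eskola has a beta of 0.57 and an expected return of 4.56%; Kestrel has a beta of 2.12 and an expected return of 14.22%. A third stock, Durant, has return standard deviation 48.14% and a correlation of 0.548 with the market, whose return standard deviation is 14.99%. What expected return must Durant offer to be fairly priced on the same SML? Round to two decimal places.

11.98%

MRP = (14.22% − 4.56%) / (2.12 − 0.57) = 6.2323%
R_f = 4.56% − 0.57 × 6.2323% = 1.0076%
β_Durant = ρ·σ_i/σ_m = 0.548 × 48.14 / 14.99 = 1.7599
E(R_Durant) = R_f + β × MRP = 1.0076% + 1.7599 × 6.2323% = 11.98%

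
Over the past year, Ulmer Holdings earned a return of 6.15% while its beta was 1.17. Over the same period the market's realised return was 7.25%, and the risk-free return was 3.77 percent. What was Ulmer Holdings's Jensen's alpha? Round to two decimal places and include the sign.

Market excess return = 7.25% − 3.77% = 3.48%
CAPM benchmark = R_f + β(R_m − R_f) = 3.77% + 1.17 × 3.48% = 7.8416%
α = actual − benchmark = 6.15% − 7.8416% = -1.69%

-1.69%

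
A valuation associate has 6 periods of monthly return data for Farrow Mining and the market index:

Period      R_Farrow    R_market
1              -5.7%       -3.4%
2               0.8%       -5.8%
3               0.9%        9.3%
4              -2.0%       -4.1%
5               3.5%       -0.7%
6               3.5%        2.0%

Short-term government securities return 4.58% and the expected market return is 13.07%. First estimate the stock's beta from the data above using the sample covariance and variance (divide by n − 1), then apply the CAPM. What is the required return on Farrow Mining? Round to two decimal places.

Mean R_i = (-5.7 + 0.8 + 0.9 − 2.0 + 3.5 + 3.5) / 6 = 0.1667%
Mean R_m = (-3.4 − 5.8 + 9.3 − 4.1 − 0.7 + 2.0) / 6 = -0.4500%
Σ(R_i − R̄_i)(R_m − R̄_m) = 36.3100  ⇒  Cov = 36.3100 / 5 = 7.2620
Σ(R_m − R̄_m)² = 151.7750  ⇒  Var(R_m) = 151.7750 / 5 = 30.3550
β = Cov / Var(R_m) = 7.2620 / 30.3550 = 0.2392
MRP = 13.07% − 4.58% = 8.49%
E(R) = R_f + β × MRP = 4.58% + 0.2392 × 8.49% = 6.61%

6.61%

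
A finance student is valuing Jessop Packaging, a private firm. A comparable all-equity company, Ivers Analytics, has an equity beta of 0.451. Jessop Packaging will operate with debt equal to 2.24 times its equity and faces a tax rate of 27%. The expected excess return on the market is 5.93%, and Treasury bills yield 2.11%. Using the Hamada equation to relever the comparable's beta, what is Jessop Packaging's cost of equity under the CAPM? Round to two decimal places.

9.16%

β_L = β_U × [1 + (1 − t)(D/E)] = 0.451 × [1 + (1 − 0.27) × 2.24]
    = 0.451 × [1 + 0.73 × 2.24] = 0.451 × 2.6352 = 1.1885
E(R) = R_f + β_L × MRP = 2.11% + 1.1885 × 5.93% = 9.16%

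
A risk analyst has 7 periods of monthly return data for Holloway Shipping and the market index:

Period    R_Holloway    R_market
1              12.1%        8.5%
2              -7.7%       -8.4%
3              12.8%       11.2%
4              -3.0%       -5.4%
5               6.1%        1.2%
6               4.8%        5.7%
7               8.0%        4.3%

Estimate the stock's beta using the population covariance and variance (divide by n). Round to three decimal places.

Mean R_i = (12.1 − 7.7 + 12.8 − 3.0 + 6.1 + 4.8 + 8.0) / 7 = 4.7286%
Mean R_m = (8.5 − 8.4 + 11.2 − 5.4 + 1.2 + 5.7 + 4.3) / 7 = 2.4429%
Σ(R_i − R̄_i)(R_m − R̄_m) = 315.3114  ⇒  Cov = 315.3114 / 7 = 45.0445
Σ(R_m − R̄_m)² = 308.0571  ⇒  Var(R_m) = 308.0571 / 7 = 44.0082
β = Cov / Var(R_m) = 45.0445 / 44.0082 = 1.0235

1.024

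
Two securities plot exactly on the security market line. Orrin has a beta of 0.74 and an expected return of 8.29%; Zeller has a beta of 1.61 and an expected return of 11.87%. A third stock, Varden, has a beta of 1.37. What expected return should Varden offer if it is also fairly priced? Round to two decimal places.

10.88%

MRP (SML slope) = (11.87% − 8.29%) / (1.61 − 0.74) = 3.58% / 0.87 = 4.1149%
R_f (intercept) = 8.29% − 0.74 × 4.1149% = 5.2450%
E(R_Varden) = R_f + β × MRP = 5.2450% + 1.37 × 4.1149% = 10.88%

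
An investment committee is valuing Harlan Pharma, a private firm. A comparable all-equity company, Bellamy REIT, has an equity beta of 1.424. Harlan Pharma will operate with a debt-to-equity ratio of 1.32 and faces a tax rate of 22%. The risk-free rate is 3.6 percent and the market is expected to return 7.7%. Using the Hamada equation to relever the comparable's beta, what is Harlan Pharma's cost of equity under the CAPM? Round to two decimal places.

15.45%

β_L = β_U × [1 + (1 − t)(D/E)] = 1.424 × [1 + (1 − 0.22) × 1.32]
    = 1.424 × [1 + 0.78 × 1.32] = 1.424 × 2.0296 = 2.8902
MRP = 7.7% − 3.6% = 4.10%
E(R) = R_f + β_L × MRP = 3.6% + 2.8902 × 4.1% = 15.45%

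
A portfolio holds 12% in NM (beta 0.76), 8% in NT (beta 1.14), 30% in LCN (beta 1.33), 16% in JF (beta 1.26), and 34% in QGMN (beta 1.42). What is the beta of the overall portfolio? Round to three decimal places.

β_P = Σ w_i β_i = 0.12×0.76 + 0.08×1.14 + 0.30×1.33 + 0.16×1.26 + 0.34×1.42 = 1.2658

1.266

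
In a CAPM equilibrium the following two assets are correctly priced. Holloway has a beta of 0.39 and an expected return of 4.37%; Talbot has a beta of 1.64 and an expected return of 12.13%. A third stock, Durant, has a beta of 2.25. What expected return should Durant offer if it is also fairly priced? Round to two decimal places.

MRP (SML slope) = (12.13% − 4.37%) / (1.64 − 0.39) = 7.76% / 1.25 = 6.2080%
R_f (intercept) = 4.37% − 0.39 × 6.2080% = 1.9489%
E(R_Durant) = R_f + β × MRP = 1.9489% + 2.25 × 6.2080% = 15.92%

15.92%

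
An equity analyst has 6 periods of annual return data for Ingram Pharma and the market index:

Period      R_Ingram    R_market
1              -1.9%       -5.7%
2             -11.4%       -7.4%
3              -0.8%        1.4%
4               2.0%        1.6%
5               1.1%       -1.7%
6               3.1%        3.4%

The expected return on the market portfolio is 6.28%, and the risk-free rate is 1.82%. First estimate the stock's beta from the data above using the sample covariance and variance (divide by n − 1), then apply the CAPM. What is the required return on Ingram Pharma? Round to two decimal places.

Mean R_i = (-1.9 − 11.4 − 0.8 + 2.0 + 1.1 + 3.1) / 6 = -1.3167%
Mean R_m = (-5.7 − 7.4 + 1.4 + 1.6 − 1.7 + 3.4) / 6 = -1.4000%
Σ(R_i − R̄_i)(R_m − R̄_m) = 94.8800  ⇒  Cov = 94.8800 / 5 = 18.9760
Σ(R_m − R̄_m)² = 94.4600  ⇒  Var(R_m) = 94.4600 / 5 = 18.8920
β = Cov / Var(R_m) = 18.9760 / 18.8920 = 1.0044
MRP = 6.28% − 1.82% = 4.46%
E(R) = R_f + β × MRP = 1.82% + 1.0044 × 4.46% = 6.30%

6.30%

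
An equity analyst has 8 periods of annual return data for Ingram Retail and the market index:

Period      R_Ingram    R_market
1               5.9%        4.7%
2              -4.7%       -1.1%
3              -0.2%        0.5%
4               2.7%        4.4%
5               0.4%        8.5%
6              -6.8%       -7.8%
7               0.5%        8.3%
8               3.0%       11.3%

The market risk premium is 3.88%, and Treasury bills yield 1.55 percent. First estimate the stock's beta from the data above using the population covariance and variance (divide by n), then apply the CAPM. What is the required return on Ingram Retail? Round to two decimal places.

Mean R_i = (5.9 − 4.7 − 0.2 + 2.7 + 0.4 − 6.8 + 0.5 + 3.0) / 8 = 0.1000%
Mean R_m = (4.7 − 1.1 + 0.5 + 4.4 + 8.5 − 7.8 + 8.3 + 11.3) / 8 = 3.6000%
Σ(R_i − R̄_i)(R_m − R̄_m) = 136.2900  ⇒  Cov = 136.2900 / 8 = 17.0363
Σ(R_m − R̄_m)² = 268.9000  ⇒  Var(R_m) = 268.9000 / 8 = 33.6125
β = Cov / Var(R_m) = 17.0363 / 33.6125 = 0.5068
E(R) = R_f + β × MRP = 1.55% + 0.5068 × 3.88% = 3.52%

3.52%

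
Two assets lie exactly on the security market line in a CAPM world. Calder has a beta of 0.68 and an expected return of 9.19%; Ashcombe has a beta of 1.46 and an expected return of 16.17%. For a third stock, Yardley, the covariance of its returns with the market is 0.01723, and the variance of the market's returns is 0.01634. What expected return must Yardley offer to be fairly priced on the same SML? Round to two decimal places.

MRP = (16.17% − 9.19%) / (1.46 − 0.68) = 8.9487%
R_f = 9.19% − 0.68 × 8.9487% = 3.1049%
β_Yardley = Cov / Var(R_m) = 0.01723 / 0.01634 = 1.0545
E(R_Yardley) = R_f + β × MRP = 3.1049% + 1.0545 × 8.9487% = 12.54%

12.54%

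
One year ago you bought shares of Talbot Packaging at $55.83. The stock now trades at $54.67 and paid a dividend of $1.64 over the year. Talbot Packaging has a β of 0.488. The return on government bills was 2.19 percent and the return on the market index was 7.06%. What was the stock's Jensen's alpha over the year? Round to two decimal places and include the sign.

-3.71%

Realised HPR = (P1 + D1 − P0) / P0 = (54.67 + 1.64 − 55.83) / 55.83 = 0.48 / 55.83 = 0.8598%
MRP = 7.06% − 2.19% = 4.87%
CAPM required = R_f + β·MRP = 2.19% + 0.488 × 4.87% = 4.56656%
α = realised − required = 0.8598% − 4.56656% = -3.71%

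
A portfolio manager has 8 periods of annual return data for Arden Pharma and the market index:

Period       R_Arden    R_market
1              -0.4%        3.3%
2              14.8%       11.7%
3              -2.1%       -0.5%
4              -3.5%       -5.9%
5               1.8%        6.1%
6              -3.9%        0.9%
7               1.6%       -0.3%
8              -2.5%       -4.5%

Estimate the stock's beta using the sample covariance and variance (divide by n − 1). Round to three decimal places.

Mean R_i = (-0.4 + 14.8 − 2.1 − 3.5 + 1.8 − 3.9 + 1.6 − 2.5) / 8 = 0.7250%
Mean R_m = (3.3 + 11.7 − 0.5 − 5.9 + 6.1 + 0.9 − 0.3 − 4.5) / 8 = 1.3500%
Σ(R_i − R̄_i)(R_m − R̄_m) = 203.9500  ⇒  Cov = 203.9500 / 7 = 29.1357
Σ(R_m − R̄_m)² = 226.6200  ⇒  Var(R_m) = 226.6200 / 7 = 32.3743
β = Cov / Var(R_m) = 29.1357 / 32.3743 = 0.9000

0.900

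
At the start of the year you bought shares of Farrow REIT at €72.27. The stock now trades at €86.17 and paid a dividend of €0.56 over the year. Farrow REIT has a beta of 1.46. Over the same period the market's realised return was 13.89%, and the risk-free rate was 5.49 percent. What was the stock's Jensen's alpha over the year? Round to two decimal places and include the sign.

Realised HPR = (P1 + D1 − P0) / P0 = (86.17 + 0.56 − 72.27) / 72.27 = 14.46 / 72.27 = 20.0083%
MRP = 13.89% − 5.49% = 8.40%
CAPM required = R_f + β·MRP = 5.49% + 1.46 × 8.40% = 17.7540%
α = realised − required = 20.0083% − 17.7540% = +2.25%

+2.25%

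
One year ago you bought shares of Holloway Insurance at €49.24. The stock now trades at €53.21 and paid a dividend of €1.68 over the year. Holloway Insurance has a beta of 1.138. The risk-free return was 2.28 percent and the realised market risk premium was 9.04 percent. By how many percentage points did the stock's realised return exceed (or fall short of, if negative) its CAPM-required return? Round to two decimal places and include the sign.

-1.09%

Realised HPR = (P1 + D1 − P0) / P0 = (53.21 + 1.68 − 49.24) / 49.24 = 5.65 / 49.24 = 11.4744%
CAPM required = R_f + β·MRP = 2.28% + 1.138 × 9.04% = 12.56752%
α = realised − required = 11.4744% − 12.56752% = -1.09%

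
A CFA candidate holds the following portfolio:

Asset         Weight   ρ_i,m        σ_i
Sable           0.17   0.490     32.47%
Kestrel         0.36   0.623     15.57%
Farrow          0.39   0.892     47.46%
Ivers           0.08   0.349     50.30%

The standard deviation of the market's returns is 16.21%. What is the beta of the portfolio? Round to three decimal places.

β_Sable = 0.490 × 32.47% / 16.21% = 0.9815
β_Kestrel = 0.623 × 15.57% / 16.21% = 0.5984
β_Farrow = 0.892 × 47.46% / 16.21% = 2.6116
β_Ivers = 0.349 × 50.30% / 16.21% = 1.0830
β_P = Σ w_i β_i = 0.17×0.9815 + 0.36×0.5984 + 0.39×2.6116 + 0.08×1.0830 = 1.4874

1.487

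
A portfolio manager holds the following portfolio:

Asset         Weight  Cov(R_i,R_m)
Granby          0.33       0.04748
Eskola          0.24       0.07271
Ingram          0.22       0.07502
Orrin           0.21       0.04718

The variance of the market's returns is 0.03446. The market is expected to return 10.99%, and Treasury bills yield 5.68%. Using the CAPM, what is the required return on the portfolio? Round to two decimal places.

β_Granby = 0.04748 / 0.03446 = 1.3778
β_Eskola = 0.07271 / 0.03446 = 2.1100
β_Ingram = 0.07502 / 0.03446 = 2.1770
β_Orrin = 0.04718 / 0.03446 = 1.3691
β_P = Σ w_i β_i = 0.33×1.3778 + 0.24×2.1100 + 0.22×2.1770 + 0.21×1.3691 = 1.7275
MRP = 10.99% − 5.68% = 5.31%
E(R_P) = R_f + β_P × MRP = 5.68% + 1.7275 × 5.31% = 14.85%

14.85%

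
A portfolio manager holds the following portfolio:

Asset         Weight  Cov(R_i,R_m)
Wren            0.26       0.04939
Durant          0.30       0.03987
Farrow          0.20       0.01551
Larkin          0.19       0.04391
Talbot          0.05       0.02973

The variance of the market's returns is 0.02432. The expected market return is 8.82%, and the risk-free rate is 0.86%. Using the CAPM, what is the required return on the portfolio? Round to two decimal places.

β_Wren = 0.04939 / 0.02432 = 2.0308
β_Durant = 0.03987 / 0.02432 = 1.6394
β_Farrow = 0.01551 / 0.02432 = 0.6377
β_Larkin = 0.04391 / 0.02432 = 1.8055
β_Talbot = 0.02973 / 0.02432 = 1.2225
β_P = Σ w_i β_i = 0.26×2.0308 + 0.30×1.6394 + 0.20×0.6377 + 0.19×1.8055 + 0.05×1.2225 = 1.5515
MRP = 8.82% − 0.86% = 7.96%
E(R_P) = R_f + β_P × MRP = 0.86% + 1.5515 × 7.96% = 13.21%

13.21%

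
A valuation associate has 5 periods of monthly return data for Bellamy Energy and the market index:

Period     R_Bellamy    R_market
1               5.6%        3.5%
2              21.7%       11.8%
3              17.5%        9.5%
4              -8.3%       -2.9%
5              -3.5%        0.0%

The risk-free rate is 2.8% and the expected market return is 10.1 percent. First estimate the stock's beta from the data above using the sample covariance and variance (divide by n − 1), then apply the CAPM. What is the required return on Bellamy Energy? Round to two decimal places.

18.01%

Mean R_i = (5.6 + 21.7 + 17.5 − 8.3 − 3.5) / 5 = 6.6000%
Mean R_m = (3.5 + 11.8 + 9.5 − 2.9 + 0.0) / 5 = 4.3800%
Σ(R_i − R̄_i)(R_m − R̄_m) = 321.4400  ⇒  Cov = 321.4400 / 4 = 80.3600
Σ(R_m − R̄_m)² = 154.2280  ⇒  Var(R_m) = 154.2280 / 4 = 38.5570
β = Cov / Var(R_m) = 80.3600 / 38.5570 = 2.0842
MRP = 10.1% − 2.8% = 7.30%
E(R) = R_f + β × MRP = 2.8% + 2.0842 × 7.3% = 18.01%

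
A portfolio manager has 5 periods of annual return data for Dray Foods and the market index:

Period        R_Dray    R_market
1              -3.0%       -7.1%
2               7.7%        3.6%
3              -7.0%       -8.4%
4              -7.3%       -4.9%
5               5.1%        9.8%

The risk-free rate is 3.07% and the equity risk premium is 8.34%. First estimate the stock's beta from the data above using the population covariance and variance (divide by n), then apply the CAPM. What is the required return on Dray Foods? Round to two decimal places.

Mean R_i = (-3.0 + 7.7 − 7.0 − 7.3 + 5.1) / 5 = -0.9000%
Mean R_m = (-7.1 + 3.6 − 8.4 − 4.9 + 9.8) / 5 = -1.4000%
Σ(R_i − R̄_i)(R_m − R̄_m) = 187.2700  ⇒  Cov = 187.2700 / 5 = 37.4540
Σ(R_m − R̄_m)² = 244.1800  ⇒  Var(R_m) = 244.1800 / 5 = 48.8360
β = Cov / Var(R_m) = 37.4540 / 48.8360 = 0.7669
E(R) = R_f + β × MRP = 3.07% + 0.7669 × 8.34% = 9.47%

9.47%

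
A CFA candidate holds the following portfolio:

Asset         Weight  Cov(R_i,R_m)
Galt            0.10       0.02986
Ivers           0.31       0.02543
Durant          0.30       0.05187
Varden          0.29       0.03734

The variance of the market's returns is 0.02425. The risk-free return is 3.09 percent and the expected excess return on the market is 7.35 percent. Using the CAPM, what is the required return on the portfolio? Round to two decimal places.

β_Galt = 0.02986 / 0.02425 = 1.2313
β_Ivers = 0.02543 / 0.02425 = 1.0487
β_Durant = 0.05187 / 0.02425 = 2.1390
β_Varden = 0.03734 / 0.02425 = 1.5398
β_P = Σ w_i β_i = 0.10×1.2313 + 0.31×1.0487 + 0.30×2.1390 + 0.29×1.5398 = 1.5365
E(R_P) = R_f + β_P × MRP = 3.09% + 1.5365 × 7.35% = 14.38%

14.38%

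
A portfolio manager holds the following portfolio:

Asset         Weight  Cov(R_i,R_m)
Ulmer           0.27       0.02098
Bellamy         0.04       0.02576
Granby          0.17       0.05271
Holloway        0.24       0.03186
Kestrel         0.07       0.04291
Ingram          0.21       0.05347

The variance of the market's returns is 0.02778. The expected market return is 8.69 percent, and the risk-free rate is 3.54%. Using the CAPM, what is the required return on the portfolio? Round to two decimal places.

10.50%

β_Ulmer = 0.02098 / 0.02778 = 0.7552
β_Bellamy = 0.02576 / 0.02778 = 0.9273
β_Granby = 0.05271 / 0.02778 = 1.8974
β_Holloway = 0.03186 / 0.02778 = 1.1469
β_Kestrel = 0.04291 / 0.02778 = 1.5446
β_Ingram = 0.05347 / 0.02778 = 1.9248
β_P = Σ w_i β_i = 0.27×0.7552 + 0.04×0.9273 + 0.17×1.8974 + 0.24×1.1469 + 0.07×1.5446 + 0.21×1.9248 = 1.3511
MRP = 8.69% − 3.54% = 5.15%
E(R_P) = R_f + β_P × MRP = 3.54% + 1.3511 × 5.15% = 10.50%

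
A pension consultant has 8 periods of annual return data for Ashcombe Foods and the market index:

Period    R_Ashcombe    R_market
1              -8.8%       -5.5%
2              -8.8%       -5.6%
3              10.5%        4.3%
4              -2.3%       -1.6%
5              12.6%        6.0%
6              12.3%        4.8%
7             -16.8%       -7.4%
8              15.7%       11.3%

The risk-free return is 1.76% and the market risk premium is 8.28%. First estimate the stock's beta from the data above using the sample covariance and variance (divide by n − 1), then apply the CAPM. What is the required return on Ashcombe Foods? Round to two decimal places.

16.59%

Mean R_i = (-8.8 − 8.8 + 10.5 − 2.3 + 12.6 + 12.3 − 16.8 + 15.7) / 8 = 1.8000%
Mean R_m = (-5.5 − 5.6 + 4.3 − 1.6 + 6.0 + 4.8 − 7.4 + 11.3) / 8 = 0.7875%
Σ(R_i − R̄_i)(R_m − R̄_m) = 571.5400  ⇒  Cov = 571.5400 / 7 = 81.6486
Σ(R_m − R̄_m)² = 319.1888  ⇒  Var(R_m) = 319.1888 / 7 = 45.5984
β = Cov / Var(R_m) = 81.6486 / 45.5984 = 1.7906
E(R) = R_f + β × MRP = 1.76% + 1.7906 × 8.28% = 16.59%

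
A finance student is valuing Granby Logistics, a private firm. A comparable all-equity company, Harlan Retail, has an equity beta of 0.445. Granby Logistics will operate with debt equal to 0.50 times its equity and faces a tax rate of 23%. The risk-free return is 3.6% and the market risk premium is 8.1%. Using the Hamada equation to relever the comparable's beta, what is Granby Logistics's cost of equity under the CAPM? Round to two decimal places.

8.59%

β_L = β_U × [1 + (1 − t)(D/E)] = 0.445 × [1 + (1 − 0.23) × 0.50]
    = 0.445 × [1 + 0.77 × 0.50] = 0.445 × 1.3850 = 0.6163
E(R) = R_f + β_L × MRP = 3.6% + 0.6163 × 8.1% = 8.59%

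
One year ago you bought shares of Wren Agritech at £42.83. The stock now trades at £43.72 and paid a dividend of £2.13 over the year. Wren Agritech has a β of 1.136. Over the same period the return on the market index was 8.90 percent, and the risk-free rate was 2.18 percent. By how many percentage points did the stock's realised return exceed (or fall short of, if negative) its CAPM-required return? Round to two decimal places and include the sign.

-2.76%

Realised HPR = (P1 + D1 − P0) / P0 = (43.72 + 2.13 − 42.83) / 42.83 = 3.02 / 42.83 = 7.0511%
MRP = 8.90% − 2.18% = 6.72%
CAPM required = R_f + β·MRP = 2.18% + 1.136 × 6.72% = 9.81392%
α = realised − required = 7.0511% − 9.81392% = -2.76%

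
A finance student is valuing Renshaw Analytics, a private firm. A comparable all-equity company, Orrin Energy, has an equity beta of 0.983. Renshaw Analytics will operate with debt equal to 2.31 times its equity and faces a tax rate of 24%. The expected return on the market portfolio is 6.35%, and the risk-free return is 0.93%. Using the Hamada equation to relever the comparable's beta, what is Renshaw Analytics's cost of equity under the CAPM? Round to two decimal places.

β_L = β_U × [1 + (1 − t)(D/E)] = 0.983 × [1 + (1 − 0.24) × 2.31]
    = 0.983 × [1 + 0.76 × 2.31] = 0.983 × 2.7556 = 2.7088
MRP = 6.35% − 0.93% = 5.42%
E(R) = R_f + β_L × MRP = 0.93% + 2.7088 × 5.42% = 15.61%

15.61%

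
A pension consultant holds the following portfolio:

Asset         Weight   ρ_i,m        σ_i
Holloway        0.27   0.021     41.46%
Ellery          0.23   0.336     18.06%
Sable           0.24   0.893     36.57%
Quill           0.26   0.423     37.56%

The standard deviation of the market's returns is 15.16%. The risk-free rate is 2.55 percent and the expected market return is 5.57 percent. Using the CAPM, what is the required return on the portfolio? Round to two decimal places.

β_Holloway = 0.021 × 41.46% / 15.16% = 0.0574
β_Ellery = 0.336 × 18.06% / 15.16% = 0.4003
β_Sable = 0.893 × 36.57% / 15.16% = 2.1542
β_Quill = 0.423 × 37.56% / 15.16% = 1.0480
β_P = Σ w_i β_i = 0.27×0.0574 + 0.23×0.4003 + 0.24×2.1542 + 0.26×1.0480 = 0.8971
MRP = 5.57% − 2.55% = 3.02%
E(R_P) = R_f + β_P × MRP = 2.55% + 0.8971 × 3.02% = 5.26%

5.26%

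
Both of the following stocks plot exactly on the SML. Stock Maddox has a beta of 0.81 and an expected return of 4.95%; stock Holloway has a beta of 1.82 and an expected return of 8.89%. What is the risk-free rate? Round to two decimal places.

1.79%

Both satisfy E(R) = R_f + β·MRP, so the slope of the SML is
MRP = (8.89% − 4.95%) / (1.82 − 0.81) = 3.94% / 1.01 = 3.9010%
R_f = E(R_Maddox) − β_Maddox·MRP = 4.95% − 0.81 × 3.9010% = 1.7902%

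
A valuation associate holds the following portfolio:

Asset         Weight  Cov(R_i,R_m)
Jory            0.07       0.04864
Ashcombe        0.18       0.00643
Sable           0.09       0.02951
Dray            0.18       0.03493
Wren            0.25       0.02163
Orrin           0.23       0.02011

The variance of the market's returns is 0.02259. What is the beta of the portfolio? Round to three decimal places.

1.042

β_Jory = 0.04864 / 0.02259 = 2.1532
β_Ashcombe = 0.00643 / 0.02259 = 0.2846
β_Sable = 0.02951 / 0.02259 = 1.3063
β_Dray = 0.03493 / 0.02259 = 1.5463
β_Wren = 0.02163 / 0.02259 = 0.9575
β_Orrin = 0.02011 / 0.02259 = 0.8902
β_P = Σ w_i β_i = 0.07×2.1532 + 0.18×0.2846 + 0.09×1.3063 + 0.18×1.5463 + 0.25×0.9575 + 0.23×0.8902 = 1.0420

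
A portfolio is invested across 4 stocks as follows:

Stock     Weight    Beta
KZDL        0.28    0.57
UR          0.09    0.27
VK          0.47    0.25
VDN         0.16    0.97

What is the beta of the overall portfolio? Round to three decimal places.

0.457

β_P = Σ w_i β_i = 0.28×0.57 + 0.09×0.27 + 0.47×0.25 + 0.16×0.97 = 0.4566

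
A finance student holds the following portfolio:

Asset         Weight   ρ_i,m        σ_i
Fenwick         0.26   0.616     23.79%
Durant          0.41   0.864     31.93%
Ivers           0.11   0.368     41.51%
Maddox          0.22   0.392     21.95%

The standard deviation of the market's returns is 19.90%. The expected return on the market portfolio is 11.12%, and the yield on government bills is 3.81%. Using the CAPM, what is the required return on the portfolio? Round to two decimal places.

10.68%

β_Fenwick = 0.616 × 23.79% / 19.90% = 0.7364
β_Durant = 0.864 × 31.93% / 19.90% = 1.3863
β_Ivers = 0.368 × 41.51% / 19.90% = 0.7676
β_Maddox = 0.392 × 21.95% / 19.90% = 0.4324
β_P = Σ w_i β_i = 0.26×0.7364 + 0.41×1.3863 + 0.11×0.7676 + 0.22×0.4324 = 0.9394
MRP = 11.12% − 3.81% = 7.31%
E(R_P) = R_f + β_P × MRP = 3.81% + 0.9394 × 7.31% = 10.68%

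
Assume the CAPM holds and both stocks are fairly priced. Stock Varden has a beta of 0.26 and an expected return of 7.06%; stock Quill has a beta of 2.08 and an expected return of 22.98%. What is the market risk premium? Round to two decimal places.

Both satisfy E(R) = R_f + β·MRP, so the slope of the SML is
MRP = (22.98% − 7.06%) / (2.08 − 0.26) = 15.92% / 1.82 = 8.7473%

8.75%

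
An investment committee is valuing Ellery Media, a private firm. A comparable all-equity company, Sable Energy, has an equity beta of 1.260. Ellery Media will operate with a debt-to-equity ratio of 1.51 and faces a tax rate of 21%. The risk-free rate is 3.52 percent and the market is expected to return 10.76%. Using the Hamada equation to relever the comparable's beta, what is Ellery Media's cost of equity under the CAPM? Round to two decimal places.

β_L = β_U × [1 + (1 − t)(D/E)] = 1.260 × [1 + (1 − 0.21) × 1.51]
    = 1.260 × [1 + 0.79 × 1.51] = 1.260 × 2.1929 = 2.7631
MRP = 10.76% − 3.52% = 7.24%
E(R) = R_f + β_L × MRP = 3.52% + 2.7631 × 7.24% = 23.52%

23.52%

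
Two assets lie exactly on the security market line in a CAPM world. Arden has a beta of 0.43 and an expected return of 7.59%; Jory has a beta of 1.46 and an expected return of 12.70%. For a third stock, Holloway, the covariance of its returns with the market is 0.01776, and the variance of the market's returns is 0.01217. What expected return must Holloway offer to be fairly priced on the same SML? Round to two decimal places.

MRP = (12.70% − 7.59%) / (1.46 − 0.43) = 4.9612%
R_f = 7.59% − 0.43 × 4.9612% = 5.4567%
β_Holloway = Cov / Var(R_m) = 0.01776 / 0.01217 = 1.4593
E(R_Holloway) = R_f + β × MRP = 5.4567% + 1.4593 × 4.9612% = 12.70%

12.70%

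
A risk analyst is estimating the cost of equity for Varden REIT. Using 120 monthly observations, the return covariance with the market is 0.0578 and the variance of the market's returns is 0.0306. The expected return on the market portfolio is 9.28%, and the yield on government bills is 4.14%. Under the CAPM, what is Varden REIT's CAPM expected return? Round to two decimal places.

13.85%

β = Cov(R_i, R_m) / Var(R_m) = 0.0578 / 0.0306 = 1.8889
MRP = 9.28% − 4.14% = 5.14%
E(R) = R_f + β × MRP = 4.14% + 1.8889 × 5.14% = 13.85%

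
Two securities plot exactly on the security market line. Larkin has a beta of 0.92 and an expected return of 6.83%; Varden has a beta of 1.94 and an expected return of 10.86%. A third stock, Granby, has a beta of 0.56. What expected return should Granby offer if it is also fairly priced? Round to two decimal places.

5.41%

MRP (SML slope) = (10.86% − 6.83%) / (1.94 − 0.92) = 4.03% / 1.02 = 3.9510%
R_f (intercept) = 6.83% − 0.92 × 3.9510% = 3.1951%
E(R_Granby) = R_f + β × MRP = 3.1951% + 0.56 × 3.9510% = 5.41%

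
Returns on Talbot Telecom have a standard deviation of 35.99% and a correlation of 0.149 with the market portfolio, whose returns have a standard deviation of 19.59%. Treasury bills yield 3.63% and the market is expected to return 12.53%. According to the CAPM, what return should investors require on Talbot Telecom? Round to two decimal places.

β = ρ × σ_i / σ_m = 0.149 × 35.99% / 19.59% = 0.2737
MRP = 12.53% − 3.63% = 8.90%
E(R) = 3.63% + 0.2737 × 8.90% = 6.07%

6.07%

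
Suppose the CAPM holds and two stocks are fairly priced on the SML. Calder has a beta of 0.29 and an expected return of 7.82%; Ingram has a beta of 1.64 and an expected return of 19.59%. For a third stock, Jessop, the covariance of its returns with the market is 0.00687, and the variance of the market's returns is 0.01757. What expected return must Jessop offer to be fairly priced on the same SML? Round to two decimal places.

MRP = (19.59% − 7.82%) / (1.64 − 0.29) = 8.7185%
R_f = 7.82% − 0.29 × 8.7185% = 5.2916%
β_Jessop = Cov / Var(R_m) = 0.00687 / 0.01757 = 0.3910
E(R_Jessop) = R_f + β × MRP = 5.2916% + 0.3910 × 8.7185% = 8.70%

8.70%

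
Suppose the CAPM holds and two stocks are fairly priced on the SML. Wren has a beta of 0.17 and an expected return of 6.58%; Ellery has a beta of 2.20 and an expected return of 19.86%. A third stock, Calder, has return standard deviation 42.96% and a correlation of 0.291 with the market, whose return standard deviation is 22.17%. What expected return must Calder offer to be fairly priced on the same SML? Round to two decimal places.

MRP = (19.86% − 6.58%) / (2.20 − 0.17) = 6.5419%
R_f = 6.58% − 0.17 × 6.5419% = 5.4679%
β_Calder = ρ·σ_i/σ_m = 0.291 × 42.96 / 22.17 = 0.5639
E(R_Calder) = R_f + β × MRP = 5.4679% + 0.5639 × 6.5419% = 9.16%

9.16%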